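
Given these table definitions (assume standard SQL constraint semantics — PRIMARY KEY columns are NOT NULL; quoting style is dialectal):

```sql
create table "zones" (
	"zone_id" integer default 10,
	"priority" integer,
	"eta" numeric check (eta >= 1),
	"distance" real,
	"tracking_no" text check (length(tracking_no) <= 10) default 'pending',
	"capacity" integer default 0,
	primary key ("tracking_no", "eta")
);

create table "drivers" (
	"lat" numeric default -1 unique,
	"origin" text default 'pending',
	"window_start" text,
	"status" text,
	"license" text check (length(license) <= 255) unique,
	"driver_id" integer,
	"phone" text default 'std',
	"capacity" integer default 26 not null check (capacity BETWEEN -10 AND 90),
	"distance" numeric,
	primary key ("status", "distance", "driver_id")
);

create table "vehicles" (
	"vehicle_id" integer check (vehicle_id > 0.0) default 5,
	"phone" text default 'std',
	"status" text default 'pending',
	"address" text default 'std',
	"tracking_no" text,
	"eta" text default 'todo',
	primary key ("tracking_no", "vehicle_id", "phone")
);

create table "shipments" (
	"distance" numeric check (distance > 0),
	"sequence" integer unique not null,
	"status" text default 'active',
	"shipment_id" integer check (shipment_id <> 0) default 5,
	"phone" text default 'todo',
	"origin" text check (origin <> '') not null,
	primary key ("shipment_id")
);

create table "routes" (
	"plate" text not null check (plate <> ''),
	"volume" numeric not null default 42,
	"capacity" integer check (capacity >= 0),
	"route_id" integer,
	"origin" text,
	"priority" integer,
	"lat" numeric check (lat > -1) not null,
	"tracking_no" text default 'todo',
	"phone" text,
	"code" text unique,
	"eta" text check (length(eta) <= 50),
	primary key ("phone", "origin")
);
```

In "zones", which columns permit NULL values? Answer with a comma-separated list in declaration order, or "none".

zone_id, priority, distance, capacity

- zone_id: DEFAULT only fills an omitted column; an explicit NULL is still allowed → nullable.
- priority: no NOT NULL constraint applies → nullable.
- eta: part of the PRIMARY KEY, which implies NOT NULL → not nullable.
- distance: no NOT NULL constraint applies → nullable.
- tracking_no: part of the PRIMARY KEY, which implies NOT NULL → not nullable.
- capacity: DEFAULT only fills an omitted column; an explicit NULL is still allowed → nullable.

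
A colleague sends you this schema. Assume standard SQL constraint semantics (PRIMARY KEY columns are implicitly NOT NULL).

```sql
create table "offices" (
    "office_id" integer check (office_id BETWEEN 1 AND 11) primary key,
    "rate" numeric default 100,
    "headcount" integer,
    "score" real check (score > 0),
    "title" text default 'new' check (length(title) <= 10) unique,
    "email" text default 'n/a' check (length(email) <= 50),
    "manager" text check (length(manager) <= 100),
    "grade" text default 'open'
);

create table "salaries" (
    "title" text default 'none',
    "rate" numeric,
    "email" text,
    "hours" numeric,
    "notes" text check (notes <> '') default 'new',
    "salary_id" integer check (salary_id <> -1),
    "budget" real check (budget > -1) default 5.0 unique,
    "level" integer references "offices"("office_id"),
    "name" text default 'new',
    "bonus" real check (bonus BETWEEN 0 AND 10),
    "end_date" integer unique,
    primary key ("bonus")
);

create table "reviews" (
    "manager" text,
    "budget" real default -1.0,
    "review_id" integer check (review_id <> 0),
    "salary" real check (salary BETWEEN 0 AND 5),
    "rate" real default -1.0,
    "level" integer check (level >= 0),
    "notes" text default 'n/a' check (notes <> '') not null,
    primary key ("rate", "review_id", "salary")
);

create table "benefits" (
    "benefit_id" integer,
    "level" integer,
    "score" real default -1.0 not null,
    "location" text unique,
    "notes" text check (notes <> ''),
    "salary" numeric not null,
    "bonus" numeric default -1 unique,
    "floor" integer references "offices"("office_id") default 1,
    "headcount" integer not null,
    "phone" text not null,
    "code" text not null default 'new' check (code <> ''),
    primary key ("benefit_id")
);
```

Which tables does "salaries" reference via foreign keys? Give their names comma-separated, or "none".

offices

- level REFERENCES offices(office_id).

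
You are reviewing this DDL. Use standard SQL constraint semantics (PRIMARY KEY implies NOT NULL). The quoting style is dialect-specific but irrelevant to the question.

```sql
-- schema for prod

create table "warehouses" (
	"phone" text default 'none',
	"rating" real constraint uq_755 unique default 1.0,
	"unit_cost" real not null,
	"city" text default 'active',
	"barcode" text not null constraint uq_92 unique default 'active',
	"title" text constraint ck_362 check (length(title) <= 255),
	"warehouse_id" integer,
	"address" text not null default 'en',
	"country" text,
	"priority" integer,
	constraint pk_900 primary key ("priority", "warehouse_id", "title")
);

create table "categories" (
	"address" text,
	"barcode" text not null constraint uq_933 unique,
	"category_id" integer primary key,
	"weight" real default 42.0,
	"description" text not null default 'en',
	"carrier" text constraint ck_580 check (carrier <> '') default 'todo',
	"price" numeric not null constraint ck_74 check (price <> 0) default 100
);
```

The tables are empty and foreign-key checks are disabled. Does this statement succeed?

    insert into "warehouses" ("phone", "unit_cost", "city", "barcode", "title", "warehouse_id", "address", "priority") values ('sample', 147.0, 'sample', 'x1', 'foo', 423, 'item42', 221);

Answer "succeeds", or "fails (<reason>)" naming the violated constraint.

succeeds

NOT NULL columns: address is supplied; barcode is supplied; priority is supplied; title is supplied; unit_cost is supplied; warehouse_id is supplied.
CHECK constraints: 'foo' satisfies (length(title) <= 255).
No constraint is violated.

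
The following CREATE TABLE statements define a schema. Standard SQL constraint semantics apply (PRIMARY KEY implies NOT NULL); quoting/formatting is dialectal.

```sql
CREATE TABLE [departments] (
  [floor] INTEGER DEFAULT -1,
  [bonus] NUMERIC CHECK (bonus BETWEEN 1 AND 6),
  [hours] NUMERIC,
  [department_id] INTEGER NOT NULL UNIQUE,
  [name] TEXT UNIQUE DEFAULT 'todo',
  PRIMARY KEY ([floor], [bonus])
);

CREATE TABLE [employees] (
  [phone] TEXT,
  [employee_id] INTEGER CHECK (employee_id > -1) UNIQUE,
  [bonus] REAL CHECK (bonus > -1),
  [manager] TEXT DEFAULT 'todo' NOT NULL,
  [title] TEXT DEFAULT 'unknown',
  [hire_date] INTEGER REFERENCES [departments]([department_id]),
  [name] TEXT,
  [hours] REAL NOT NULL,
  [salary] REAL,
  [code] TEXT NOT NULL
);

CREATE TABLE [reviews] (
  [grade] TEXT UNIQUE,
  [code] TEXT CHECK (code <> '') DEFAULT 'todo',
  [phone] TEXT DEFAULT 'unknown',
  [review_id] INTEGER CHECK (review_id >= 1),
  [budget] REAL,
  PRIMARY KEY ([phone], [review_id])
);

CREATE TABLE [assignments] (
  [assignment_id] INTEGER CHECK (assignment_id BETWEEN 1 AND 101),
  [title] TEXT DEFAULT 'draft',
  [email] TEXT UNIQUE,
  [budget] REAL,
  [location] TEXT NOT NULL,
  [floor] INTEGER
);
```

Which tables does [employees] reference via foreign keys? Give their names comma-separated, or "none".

- hire_date REFERENCES departments(department_id).

departments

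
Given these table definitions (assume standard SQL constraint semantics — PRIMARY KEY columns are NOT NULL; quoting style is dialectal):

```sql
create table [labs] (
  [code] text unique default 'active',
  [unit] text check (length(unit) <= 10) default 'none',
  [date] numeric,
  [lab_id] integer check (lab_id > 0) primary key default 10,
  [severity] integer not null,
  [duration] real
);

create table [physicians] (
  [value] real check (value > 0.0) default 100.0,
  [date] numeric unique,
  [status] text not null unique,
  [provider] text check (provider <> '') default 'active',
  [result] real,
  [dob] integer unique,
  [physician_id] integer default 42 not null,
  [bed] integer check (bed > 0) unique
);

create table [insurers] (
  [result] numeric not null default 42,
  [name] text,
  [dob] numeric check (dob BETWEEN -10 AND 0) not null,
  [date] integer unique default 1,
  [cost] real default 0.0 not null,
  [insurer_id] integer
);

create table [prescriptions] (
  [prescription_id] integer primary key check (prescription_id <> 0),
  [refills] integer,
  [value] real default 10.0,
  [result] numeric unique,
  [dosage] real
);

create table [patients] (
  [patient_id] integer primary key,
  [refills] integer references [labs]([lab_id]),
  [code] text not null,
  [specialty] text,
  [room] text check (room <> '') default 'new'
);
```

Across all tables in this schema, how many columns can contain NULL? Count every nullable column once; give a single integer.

20

labs: 4 nullable (code, unit, date, duration — PK (lab_id) and explicit NOT NULL columns excluded).
physicians: 6 nullable (value, date, provider, result, dob, bed — PK none and explicit NOT NULL columns excluded).
insurers: 3 nullable (name, date, insurer_id — PK none and explicit NOT NULL columns excluded).
prescriptions: 4 nullable (refills, value, result, dosage — PK (prescription_id) and explicit NOT NULL columns excluded).
patients: 3 nullable (refills, specialty, room — PK (patient_id) and explicit NOT NULL columns excluded).
Total: 4 + 6 + 3 + 4 + 3 = 20.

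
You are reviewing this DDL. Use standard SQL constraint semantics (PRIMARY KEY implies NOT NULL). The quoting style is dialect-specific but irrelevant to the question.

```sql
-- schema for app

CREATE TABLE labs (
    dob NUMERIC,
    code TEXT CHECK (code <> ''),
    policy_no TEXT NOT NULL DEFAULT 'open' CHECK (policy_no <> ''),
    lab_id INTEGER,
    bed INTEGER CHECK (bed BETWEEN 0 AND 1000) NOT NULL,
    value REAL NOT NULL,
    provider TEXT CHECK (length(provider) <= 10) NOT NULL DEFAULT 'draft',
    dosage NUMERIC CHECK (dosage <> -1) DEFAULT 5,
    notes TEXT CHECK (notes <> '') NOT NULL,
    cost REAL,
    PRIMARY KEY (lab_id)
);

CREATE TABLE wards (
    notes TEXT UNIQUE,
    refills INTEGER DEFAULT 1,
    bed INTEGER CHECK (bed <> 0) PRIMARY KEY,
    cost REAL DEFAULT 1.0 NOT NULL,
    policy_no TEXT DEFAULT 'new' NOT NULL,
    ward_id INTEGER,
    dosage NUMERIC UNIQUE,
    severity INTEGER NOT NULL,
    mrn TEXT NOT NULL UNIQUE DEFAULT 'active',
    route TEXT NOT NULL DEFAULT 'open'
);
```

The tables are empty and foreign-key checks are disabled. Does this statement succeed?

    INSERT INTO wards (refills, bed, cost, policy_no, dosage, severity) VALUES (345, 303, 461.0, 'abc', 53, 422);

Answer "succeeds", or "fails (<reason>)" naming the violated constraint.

succeeds

NOT NULL columns: bed is supplied; cost is supplied; mrn defaults to 'active'; policy_no is supplied; route defaults to 'open'; severity is supplied.
CHECK constraints: 303 satisfies (bed <> 0).
No constraint is violated.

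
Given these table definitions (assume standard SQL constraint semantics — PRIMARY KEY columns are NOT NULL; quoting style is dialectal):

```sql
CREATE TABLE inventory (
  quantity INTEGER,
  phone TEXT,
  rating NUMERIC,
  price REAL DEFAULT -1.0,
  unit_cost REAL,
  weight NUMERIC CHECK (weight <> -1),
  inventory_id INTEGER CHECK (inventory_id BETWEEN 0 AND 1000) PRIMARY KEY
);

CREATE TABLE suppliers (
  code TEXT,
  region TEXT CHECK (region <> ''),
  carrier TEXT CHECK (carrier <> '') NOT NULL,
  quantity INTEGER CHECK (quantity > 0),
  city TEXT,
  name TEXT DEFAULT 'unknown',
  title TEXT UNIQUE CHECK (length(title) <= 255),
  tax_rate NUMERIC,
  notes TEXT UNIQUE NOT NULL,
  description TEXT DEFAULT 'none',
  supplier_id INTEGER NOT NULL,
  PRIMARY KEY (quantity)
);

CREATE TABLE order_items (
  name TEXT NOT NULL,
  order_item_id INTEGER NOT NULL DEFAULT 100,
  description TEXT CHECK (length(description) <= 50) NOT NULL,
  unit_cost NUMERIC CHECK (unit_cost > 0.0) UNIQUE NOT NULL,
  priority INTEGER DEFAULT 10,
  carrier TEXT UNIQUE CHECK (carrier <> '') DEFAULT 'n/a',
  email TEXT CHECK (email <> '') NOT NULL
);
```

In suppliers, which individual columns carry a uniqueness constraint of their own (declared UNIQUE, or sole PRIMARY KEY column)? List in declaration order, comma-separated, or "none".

quantity, title, notes

- code: no UNIQUE or single-column PK constraint.
- region: no UNIQUE or single-column PK constraint.
- carrier: no UNIQUE or single-column PK constraint.
- quantity: single-column PRIMARY KEY → unique.
- city: no UNIQUE or single-column PK constraint.
- name: no UNIQUE or single-column PK constraint.
- title: declared UNIQUE → unique.
- tax_rate: no UNIQUE or single-column PK constraint.
- notes: declared UNIQUE → unique.
- description: no UNIQUE or single-column PK constraint.
- supplier_id: no UNIQUE or single-column PK constraint.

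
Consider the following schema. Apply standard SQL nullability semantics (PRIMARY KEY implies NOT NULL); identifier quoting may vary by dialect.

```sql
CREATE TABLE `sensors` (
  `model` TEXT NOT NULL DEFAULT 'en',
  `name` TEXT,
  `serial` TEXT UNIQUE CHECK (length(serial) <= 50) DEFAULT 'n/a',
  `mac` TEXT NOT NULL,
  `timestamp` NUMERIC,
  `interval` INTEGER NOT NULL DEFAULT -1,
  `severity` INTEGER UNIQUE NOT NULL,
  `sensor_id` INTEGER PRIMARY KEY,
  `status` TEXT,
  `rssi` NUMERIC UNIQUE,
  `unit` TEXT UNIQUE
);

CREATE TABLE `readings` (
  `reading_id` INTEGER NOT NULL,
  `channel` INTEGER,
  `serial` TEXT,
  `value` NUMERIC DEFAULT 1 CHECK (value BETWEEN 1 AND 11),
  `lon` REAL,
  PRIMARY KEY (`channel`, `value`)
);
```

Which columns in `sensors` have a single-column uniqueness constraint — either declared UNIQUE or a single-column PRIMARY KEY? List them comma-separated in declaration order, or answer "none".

- model: no UNIQUE or single-column PK constraint.
- name: no UNIQUE or single-column PK constraint.
- serial: declared UNIQUE → unique.
- mac: no UNIQUE or single-column PK constraint.
- timestamp: no UNIQUE or single-column PK constraint.
- interval: no UNIQUE or single-column PK constraint.
- severity: declared UNIQUE → unique.
- sensor_id: single-column PRIMARY KEY → unique.
- status: no UNIQUE or single-column PK constraint.
- rssi: declared UNIQUE → unique.
- unit: declared UNIQUE → unique.

serial, severity, sensor_id, rssi, unit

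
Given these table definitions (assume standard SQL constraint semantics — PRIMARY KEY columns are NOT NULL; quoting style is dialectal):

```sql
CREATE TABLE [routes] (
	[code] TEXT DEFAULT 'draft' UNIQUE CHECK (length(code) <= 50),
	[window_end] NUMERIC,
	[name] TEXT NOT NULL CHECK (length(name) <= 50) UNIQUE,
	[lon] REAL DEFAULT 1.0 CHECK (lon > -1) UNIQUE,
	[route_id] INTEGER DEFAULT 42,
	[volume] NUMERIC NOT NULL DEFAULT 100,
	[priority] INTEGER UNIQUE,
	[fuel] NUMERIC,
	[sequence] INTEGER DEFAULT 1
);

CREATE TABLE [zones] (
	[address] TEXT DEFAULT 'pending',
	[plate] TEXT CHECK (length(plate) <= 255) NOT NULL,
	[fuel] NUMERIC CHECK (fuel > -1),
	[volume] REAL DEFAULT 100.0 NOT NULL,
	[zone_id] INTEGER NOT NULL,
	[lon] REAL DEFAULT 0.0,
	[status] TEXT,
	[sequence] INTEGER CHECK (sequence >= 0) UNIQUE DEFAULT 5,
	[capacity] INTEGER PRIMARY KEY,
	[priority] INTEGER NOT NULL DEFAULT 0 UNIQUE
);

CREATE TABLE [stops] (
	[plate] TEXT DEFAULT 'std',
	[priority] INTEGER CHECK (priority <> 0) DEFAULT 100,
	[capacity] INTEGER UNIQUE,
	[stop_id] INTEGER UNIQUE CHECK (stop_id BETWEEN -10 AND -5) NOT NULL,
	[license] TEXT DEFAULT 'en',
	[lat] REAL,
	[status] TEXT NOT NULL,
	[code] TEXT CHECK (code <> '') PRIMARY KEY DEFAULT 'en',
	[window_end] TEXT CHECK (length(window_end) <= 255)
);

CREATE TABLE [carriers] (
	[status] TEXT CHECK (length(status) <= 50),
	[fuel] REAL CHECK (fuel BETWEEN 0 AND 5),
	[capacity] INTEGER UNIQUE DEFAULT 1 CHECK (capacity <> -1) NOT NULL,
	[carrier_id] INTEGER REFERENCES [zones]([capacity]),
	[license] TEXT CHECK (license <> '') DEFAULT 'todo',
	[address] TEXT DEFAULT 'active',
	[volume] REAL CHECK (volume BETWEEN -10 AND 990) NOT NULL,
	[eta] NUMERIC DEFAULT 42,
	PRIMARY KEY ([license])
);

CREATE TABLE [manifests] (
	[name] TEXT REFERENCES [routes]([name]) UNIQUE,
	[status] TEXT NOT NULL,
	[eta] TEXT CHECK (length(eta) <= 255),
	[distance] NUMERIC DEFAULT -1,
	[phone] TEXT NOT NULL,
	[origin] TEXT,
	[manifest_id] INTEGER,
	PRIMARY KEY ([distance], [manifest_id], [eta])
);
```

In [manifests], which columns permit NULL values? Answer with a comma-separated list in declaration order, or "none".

- name: a foreign key column may be NULL unless separately constrained → nullable.
- status: declared NOT NULL → not nullable.
- eta: part of the PRIMARY KEY, which implies NOT NULL → not nullable.
- distance: part of the PRIMARY KEY, which implies NOT NULL → not nullable.
- phone: declared NOT NULL → not nullable.
- origin: no NOT NULL constraint applies → nullable.
- manifest_id: part of the PRIMARY KEY, which implies NOT NULL → not nullable.

name, origin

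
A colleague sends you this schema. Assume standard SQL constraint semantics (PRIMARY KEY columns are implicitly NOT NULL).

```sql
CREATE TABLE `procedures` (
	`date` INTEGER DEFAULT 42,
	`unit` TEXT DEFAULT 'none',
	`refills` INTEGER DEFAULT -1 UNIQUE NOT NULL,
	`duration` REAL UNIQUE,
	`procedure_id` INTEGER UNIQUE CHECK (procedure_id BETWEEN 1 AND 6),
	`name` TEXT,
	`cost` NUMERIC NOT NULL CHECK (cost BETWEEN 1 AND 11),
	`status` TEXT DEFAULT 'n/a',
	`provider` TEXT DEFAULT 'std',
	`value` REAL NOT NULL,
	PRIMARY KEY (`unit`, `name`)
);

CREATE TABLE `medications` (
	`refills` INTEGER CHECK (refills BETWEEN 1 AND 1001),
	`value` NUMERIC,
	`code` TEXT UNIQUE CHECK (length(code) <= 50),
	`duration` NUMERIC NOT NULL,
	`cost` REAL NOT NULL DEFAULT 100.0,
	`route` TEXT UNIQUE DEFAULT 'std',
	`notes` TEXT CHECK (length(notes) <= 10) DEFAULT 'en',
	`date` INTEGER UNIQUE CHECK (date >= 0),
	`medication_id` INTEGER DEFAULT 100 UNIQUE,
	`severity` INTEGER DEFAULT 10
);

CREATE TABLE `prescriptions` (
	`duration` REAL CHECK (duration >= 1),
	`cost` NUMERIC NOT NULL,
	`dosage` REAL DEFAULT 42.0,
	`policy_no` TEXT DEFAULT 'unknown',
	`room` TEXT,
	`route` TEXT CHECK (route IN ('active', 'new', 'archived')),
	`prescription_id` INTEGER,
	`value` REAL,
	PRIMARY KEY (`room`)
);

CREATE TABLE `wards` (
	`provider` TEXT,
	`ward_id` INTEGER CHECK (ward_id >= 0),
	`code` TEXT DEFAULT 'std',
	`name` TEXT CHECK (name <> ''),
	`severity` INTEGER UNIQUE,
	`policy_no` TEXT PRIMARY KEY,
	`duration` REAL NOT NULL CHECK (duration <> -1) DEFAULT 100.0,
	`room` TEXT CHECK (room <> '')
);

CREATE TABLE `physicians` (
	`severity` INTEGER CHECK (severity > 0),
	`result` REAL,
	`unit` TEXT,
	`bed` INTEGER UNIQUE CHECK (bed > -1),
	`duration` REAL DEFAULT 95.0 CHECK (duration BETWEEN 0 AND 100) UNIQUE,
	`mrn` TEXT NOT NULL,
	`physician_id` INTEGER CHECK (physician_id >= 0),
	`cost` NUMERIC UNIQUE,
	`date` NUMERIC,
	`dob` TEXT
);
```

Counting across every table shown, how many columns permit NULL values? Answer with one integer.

34

procedures: 5 nullable (date, duration, procedure_id, status, provider — PK (unit, name) and explicit NOT NULL columns excluded).
medications: 8 nullable (refills, value, code, route, notes, date, medication_id, severity — PK none and explicit NOT NULL columns excluded).
prescriptions: 6 nullable (duration, dosage, policy_no, route, prescription_id, value — PK (room) and explicit NOT NULL columns excluded).
wards: 6 nullable (provider, ward_id, code, name, severity, room — PK (policy_no) and explicit NOT NULL columns excluded).
physicians: 9 nullable (severity, result, unit, bed, duration, physician_id, cost, date, dob — PK none and explicit NOT NULL columns excluded).
Total: 5 + 8 + 6 + 6 + 9 = 34.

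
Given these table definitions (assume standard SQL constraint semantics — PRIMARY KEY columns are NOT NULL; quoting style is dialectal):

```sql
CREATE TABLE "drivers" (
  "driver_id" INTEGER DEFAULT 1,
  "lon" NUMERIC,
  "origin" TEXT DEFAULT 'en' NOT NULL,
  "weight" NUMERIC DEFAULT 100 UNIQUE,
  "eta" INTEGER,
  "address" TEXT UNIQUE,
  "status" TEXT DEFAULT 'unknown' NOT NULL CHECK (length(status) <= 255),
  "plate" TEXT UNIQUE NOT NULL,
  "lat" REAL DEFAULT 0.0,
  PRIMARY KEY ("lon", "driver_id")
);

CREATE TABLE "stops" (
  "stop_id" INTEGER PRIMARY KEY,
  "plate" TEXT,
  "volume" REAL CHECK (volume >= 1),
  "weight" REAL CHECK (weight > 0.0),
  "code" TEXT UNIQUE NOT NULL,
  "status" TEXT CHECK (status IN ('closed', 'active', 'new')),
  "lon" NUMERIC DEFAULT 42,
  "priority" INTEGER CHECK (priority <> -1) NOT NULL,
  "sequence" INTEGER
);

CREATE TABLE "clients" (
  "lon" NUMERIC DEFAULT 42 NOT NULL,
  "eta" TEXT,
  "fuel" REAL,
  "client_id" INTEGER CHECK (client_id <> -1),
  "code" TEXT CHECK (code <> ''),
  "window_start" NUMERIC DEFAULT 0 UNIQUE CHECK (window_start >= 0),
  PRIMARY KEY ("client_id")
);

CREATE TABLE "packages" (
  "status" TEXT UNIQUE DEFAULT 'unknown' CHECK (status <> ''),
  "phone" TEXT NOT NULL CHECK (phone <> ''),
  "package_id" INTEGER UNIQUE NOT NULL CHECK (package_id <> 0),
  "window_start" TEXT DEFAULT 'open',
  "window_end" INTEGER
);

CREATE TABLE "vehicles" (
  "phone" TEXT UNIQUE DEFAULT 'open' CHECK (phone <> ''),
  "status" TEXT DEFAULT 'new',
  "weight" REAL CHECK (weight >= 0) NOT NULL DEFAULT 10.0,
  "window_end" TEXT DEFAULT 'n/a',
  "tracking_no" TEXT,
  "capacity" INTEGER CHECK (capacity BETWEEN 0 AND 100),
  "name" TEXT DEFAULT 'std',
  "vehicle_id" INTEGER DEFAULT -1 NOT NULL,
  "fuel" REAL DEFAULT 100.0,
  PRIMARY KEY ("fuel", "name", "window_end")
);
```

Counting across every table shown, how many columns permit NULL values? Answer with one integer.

21

drivers: 4 nullable (weight, eta, address, lat — PK (lon, driver_id) and explicit NOT NULL columns excluded).
stops: 6 nullable (plate, volume, weight, status, lon, sequence — PK (stop_id) and explicit NOT NULL columns excluded).
clients: 4 nullable (eta, fuel, code, window_start — PK (client_id) and explicit NOT NULL columns excluded).
packages: 3 nullable (status, window_start, window_end — PK none and explicit NOT NULL columns excluded).
vehicles: 4 nullable (phone, status, tracking_no, capacity — PK (fuel, name, window_end) and explicit NOT NULL columns excluded).
Total: 4 + 6 + 4 + 3 + 4 = 21.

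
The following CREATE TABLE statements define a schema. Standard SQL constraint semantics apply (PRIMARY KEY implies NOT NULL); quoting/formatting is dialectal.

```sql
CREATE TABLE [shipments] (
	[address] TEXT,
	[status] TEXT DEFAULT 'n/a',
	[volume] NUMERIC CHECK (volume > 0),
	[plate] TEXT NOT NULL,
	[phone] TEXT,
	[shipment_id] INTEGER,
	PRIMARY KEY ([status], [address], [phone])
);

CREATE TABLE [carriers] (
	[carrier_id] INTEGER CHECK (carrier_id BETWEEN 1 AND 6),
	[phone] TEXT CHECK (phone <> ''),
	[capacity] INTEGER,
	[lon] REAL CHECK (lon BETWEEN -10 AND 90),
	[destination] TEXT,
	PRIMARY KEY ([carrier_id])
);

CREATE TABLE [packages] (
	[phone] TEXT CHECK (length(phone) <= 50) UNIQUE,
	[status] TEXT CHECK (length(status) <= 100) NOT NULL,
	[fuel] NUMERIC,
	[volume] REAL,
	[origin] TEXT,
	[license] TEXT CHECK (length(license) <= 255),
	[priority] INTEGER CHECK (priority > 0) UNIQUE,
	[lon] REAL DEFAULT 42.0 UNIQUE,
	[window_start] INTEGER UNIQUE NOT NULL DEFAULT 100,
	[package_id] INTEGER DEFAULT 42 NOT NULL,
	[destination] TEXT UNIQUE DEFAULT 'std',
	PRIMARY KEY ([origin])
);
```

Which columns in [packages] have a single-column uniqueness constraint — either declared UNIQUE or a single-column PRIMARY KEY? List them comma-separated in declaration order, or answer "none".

- phone: declared UNIQUE → unique.
- status: no UNIQUE or single-column PK constraint.
- fuel: no UNIQUE or single-column PK constraint.
- volume: no UNIQUE or single-column PK constraint.
- origin: single-column PRIMARY KEY → unique.
- license: no UNIQUE or single-column PK constraint.
- priority: declared UNIQUE → unique.
- lon: declared UNIQUE → unique.
- window_start: declared UNIQUE → unique.
- package_id: no UNIQUE or single-column PK constraint.
- destination: declared UNIQUE → unique.

phone, origin, priority, lon, window_start, destination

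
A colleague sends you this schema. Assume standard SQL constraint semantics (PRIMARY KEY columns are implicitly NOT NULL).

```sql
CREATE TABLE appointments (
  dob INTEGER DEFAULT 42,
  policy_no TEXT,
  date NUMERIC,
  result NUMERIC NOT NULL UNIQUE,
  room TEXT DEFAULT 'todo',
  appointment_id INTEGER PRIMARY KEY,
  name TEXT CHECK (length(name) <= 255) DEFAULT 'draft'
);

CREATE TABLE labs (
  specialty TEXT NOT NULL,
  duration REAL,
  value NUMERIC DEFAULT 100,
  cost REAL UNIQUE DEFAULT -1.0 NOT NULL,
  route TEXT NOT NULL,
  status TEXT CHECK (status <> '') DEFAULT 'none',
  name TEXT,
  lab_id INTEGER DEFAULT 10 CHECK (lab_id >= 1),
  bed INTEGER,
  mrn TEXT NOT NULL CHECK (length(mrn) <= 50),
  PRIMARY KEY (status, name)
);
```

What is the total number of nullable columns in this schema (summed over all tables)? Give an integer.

9

appointments: 5 nullable (dob, policy_no, date, room, name — PK (appointment_id) and explicit NOT NULL columns excluded).
labs: 4 nullable (duration, value, lab_id, bed — PK (status, name) and explicit NOT NULL columns excluded).
Total: 5 + 4 = 9.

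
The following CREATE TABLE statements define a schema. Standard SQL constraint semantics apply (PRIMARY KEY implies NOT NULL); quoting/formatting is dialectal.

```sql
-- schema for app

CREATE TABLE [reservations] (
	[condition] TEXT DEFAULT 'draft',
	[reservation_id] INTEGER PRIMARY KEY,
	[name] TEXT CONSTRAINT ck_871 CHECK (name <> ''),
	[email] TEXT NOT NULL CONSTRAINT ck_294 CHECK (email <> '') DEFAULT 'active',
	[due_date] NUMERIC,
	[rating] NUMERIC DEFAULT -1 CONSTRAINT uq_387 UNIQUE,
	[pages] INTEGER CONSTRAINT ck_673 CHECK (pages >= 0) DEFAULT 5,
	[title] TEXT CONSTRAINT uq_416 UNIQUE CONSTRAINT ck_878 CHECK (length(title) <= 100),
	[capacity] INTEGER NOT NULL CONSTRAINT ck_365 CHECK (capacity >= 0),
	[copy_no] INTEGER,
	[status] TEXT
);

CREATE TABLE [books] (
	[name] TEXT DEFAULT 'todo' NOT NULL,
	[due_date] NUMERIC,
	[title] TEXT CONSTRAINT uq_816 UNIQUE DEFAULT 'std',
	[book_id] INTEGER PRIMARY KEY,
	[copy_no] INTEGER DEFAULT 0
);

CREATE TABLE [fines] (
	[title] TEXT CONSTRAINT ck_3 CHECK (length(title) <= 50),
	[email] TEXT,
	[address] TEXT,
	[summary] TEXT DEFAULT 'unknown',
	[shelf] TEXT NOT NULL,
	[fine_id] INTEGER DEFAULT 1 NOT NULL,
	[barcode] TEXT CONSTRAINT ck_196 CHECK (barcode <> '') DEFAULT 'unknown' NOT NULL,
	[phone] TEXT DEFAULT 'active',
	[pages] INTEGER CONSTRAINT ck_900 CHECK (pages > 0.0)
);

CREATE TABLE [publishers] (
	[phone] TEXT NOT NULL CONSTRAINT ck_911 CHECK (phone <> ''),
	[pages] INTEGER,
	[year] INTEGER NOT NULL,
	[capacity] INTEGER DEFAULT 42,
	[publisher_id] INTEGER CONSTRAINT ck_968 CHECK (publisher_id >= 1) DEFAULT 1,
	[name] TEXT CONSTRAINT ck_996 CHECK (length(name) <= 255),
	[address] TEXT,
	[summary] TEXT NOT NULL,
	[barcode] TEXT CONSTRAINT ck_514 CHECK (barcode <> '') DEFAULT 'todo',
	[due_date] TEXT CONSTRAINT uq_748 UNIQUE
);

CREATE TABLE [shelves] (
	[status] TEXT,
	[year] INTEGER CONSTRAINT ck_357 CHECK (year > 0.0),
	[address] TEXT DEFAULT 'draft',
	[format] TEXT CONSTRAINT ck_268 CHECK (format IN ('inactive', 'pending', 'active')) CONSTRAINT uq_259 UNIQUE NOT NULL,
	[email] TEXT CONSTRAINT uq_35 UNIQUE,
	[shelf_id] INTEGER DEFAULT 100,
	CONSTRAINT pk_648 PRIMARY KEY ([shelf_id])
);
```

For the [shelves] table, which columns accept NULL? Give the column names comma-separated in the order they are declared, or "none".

status, year, address, email

- status: no NOT NULL constraint applies → nullable.
- year: CHECK does not forbid NULL (a CHECK constraint passes when its expression is NULL) → nullable.
- address: DEFAULT only fills an omitted column; an explicit NULL is still allowed → nullable.
- format: declared NOT NULL → not nullable.
- email: UNIQUE does not imply NOT NULL → nullable.
- shelf_id: part of the PRIMARY KEY, which implies NOT NULL → not nullable.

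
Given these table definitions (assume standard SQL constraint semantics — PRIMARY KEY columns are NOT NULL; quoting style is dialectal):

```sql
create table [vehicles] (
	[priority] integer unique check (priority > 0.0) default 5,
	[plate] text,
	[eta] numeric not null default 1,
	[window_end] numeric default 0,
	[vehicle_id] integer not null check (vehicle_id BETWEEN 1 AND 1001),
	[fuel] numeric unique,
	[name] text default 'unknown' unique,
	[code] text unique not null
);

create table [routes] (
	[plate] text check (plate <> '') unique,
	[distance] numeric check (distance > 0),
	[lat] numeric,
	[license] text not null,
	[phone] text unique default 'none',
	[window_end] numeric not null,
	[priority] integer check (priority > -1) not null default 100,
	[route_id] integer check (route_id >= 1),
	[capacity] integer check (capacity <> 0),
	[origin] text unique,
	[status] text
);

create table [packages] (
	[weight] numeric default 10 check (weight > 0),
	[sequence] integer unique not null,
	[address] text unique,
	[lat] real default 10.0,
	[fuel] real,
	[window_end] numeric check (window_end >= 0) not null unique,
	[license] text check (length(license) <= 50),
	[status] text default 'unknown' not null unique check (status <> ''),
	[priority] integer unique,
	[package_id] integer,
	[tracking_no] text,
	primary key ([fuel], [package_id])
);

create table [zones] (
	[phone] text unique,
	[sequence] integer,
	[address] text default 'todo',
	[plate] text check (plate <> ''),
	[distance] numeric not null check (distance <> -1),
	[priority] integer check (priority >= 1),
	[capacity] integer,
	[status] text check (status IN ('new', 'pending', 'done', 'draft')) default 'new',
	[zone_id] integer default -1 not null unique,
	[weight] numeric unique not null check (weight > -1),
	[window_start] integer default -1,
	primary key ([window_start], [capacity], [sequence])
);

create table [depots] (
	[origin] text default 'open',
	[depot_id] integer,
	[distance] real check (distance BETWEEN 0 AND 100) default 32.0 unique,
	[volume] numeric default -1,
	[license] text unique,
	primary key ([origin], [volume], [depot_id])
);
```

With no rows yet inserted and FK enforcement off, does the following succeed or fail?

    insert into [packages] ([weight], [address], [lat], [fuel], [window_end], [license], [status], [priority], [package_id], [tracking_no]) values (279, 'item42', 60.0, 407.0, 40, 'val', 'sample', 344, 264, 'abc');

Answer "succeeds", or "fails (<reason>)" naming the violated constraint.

fails (NOT NULL on sequence)

sequence is omitted from the column list and has no DEFAULT, so it would receive NULL.
But sequence is declared NOT NULL.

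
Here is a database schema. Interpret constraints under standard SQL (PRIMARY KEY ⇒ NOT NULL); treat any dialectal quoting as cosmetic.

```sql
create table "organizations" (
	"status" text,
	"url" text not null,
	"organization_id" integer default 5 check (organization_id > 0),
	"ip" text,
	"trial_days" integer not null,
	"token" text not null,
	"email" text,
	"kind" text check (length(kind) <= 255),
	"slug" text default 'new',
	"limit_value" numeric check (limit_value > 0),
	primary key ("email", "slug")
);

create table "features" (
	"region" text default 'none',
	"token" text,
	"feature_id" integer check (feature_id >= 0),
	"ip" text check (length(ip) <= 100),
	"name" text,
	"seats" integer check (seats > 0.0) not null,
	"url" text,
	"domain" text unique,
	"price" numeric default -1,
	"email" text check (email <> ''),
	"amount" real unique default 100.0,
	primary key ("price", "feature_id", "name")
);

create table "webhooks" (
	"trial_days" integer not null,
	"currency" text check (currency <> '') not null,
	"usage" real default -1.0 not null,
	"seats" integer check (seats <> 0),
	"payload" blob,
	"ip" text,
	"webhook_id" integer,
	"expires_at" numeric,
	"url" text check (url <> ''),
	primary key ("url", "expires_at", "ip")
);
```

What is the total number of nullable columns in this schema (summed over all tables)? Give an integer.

15

organizations: 5 nullable (status, organization_id, ip, kind, limit_value — PK (email, slug) and explicit NOT NULL columns excluded).
features: 7 nullable (region, token, ip, url, domain, email, amount — PK (price, feature_id, name) and explicit NOT NULL columns excluded).
webhooks: 3 nullable (seats, payload, webhook_id — PK (url, expires_at, ip) and explicit NOT NULL columns excluded).
Total: 5 + 7 + 3 = 15.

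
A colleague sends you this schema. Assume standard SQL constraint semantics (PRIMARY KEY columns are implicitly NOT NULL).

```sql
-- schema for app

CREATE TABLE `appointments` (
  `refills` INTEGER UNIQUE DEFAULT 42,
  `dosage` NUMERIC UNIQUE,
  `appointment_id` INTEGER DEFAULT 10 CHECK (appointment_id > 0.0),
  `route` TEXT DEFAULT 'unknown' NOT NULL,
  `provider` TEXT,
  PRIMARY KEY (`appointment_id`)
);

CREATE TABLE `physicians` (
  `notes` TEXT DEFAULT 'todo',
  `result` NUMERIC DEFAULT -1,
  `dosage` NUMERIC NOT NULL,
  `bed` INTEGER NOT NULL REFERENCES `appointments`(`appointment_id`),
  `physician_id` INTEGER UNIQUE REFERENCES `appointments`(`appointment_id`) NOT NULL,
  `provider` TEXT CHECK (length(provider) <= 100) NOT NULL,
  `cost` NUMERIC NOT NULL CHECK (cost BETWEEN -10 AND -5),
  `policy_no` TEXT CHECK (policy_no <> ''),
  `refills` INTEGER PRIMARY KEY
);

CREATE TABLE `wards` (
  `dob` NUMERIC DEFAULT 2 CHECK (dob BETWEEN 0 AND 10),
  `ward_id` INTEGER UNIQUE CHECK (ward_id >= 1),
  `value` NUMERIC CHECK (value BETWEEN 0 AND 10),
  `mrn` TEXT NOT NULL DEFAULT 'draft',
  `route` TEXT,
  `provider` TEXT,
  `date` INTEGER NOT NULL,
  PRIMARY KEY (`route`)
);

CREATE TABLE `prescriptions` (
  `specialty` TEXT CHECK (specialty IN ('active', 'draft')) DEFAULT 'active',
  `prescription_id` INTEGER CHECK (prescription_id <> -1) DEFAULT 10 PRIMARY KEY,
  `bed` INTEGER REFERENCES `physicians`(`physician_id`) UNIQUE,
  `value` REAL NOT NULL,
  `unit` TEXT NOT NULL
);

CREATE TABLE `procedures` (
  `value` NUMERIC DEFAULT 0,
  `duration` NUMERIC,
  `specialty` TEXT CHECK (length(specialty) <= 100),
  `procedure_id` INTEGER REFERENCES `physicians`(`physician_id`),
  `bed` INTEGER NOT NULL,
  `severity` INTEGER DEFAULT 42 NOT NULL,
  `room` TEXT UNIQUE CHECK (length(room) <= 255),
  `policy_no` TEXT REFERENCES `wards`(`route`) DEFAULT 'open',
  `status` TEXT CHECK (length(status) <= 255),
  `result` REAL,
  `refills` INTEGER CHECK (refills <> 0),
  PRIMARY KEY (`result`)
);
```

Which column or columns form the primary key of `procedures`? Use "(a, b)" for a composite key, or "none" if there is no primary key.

result

result is declared PRIMARY KEY as a table-level PRIMARY KEY clause.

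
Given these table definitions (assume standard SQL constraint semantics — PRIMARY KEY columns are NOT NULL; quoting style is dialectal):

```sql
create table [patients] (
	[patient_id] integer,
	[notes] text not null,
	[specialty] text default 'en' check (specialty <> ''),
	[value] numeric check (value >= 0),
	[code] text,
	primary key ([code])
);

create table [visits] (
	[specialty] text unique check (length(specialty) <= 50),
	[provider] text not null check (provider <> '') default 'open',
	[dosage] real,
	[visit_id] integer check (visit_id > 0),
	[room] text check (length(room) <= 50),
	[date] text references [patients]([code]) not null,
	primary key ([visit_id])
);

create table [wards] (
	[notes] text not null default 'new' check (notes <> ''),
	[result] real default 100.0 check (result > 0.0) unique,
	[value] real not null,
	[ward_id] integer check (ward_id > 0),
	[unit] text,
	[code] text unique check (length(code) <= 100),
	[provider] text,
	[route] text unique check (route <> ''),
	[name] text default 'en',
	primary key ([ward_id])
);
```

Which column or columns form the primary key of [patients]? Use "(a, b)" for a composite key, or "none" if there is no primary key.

code

code is declared PRIMARY KEY as a table-level PRIMARY KEY clause.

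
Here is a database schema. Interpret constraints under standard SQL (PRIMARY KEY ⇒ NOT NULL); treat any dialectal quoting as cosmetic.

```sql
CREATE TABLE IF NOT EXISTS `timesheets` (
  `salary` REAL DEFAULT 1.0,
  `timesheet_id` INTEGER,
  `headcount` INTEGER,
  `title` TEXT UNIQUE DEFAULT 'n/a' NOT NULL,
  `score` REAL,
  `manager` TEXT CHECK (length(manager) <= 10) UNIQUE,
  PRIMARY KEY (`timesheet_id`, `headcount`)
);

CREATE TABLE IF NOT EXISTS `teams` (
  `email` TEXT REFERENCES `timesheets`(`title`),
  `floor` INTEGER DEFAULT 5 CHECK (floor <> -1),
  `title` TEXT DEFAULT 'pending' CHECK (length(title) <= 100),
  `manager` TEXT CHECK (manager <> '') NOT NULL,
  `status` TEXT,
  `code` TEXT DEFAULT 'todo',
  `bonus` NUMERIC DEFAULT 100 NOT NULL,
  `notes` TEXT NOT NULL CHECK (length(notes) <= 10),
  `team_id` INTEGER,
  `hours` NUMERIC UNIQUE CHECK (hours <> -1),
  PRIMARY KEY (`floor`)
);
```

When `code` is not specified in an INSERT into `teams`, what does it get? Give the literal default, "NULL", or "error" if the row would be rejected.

'todo'

code has an explicit DEFAULT 'todo'.
When the column is omitted from an INSERT, that default is used.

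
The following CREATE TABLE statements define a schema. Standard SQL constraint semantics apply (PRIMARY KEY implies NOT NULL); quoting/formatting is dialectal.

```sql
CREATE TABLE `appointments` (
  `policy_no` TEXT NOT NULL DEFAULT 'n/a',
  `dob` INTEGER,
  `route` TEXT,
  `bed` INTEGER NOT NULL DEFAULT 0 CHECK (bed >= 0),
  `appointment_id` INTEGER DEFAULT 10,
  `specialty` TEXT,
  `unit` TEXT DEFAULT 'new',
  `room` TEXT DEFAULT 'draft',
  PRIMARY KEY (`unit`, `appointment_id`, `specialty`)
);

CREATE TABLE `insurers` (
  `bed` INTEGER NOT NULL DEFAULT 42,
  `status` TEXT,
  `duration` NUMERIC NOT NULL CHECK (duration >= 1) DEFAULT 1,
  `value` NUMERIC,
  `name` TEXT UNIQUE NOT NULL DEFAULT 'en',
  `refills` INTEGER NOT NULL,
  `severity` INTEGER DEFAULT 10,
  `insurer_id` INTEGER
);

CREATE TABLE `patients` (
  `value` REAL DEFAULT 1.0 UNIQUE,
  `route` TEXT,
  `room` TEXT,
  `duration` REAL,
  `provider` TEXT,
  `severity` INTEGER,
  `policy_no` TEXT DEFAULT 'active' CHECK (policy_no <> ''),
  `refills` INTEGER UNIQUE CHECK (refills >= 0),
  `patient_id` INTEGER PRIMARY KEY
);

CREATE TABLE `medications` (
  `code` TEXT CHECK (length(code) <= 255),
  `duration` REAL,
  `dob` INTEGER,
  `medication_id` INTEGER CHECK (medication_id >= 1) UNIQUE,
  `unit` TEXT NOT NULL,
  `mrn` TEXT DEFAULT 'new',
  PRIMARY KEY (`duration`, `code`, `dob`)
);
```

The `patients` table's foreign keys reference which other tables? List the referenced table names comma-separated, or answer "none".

No column in patients has a REFERENCES clause.

none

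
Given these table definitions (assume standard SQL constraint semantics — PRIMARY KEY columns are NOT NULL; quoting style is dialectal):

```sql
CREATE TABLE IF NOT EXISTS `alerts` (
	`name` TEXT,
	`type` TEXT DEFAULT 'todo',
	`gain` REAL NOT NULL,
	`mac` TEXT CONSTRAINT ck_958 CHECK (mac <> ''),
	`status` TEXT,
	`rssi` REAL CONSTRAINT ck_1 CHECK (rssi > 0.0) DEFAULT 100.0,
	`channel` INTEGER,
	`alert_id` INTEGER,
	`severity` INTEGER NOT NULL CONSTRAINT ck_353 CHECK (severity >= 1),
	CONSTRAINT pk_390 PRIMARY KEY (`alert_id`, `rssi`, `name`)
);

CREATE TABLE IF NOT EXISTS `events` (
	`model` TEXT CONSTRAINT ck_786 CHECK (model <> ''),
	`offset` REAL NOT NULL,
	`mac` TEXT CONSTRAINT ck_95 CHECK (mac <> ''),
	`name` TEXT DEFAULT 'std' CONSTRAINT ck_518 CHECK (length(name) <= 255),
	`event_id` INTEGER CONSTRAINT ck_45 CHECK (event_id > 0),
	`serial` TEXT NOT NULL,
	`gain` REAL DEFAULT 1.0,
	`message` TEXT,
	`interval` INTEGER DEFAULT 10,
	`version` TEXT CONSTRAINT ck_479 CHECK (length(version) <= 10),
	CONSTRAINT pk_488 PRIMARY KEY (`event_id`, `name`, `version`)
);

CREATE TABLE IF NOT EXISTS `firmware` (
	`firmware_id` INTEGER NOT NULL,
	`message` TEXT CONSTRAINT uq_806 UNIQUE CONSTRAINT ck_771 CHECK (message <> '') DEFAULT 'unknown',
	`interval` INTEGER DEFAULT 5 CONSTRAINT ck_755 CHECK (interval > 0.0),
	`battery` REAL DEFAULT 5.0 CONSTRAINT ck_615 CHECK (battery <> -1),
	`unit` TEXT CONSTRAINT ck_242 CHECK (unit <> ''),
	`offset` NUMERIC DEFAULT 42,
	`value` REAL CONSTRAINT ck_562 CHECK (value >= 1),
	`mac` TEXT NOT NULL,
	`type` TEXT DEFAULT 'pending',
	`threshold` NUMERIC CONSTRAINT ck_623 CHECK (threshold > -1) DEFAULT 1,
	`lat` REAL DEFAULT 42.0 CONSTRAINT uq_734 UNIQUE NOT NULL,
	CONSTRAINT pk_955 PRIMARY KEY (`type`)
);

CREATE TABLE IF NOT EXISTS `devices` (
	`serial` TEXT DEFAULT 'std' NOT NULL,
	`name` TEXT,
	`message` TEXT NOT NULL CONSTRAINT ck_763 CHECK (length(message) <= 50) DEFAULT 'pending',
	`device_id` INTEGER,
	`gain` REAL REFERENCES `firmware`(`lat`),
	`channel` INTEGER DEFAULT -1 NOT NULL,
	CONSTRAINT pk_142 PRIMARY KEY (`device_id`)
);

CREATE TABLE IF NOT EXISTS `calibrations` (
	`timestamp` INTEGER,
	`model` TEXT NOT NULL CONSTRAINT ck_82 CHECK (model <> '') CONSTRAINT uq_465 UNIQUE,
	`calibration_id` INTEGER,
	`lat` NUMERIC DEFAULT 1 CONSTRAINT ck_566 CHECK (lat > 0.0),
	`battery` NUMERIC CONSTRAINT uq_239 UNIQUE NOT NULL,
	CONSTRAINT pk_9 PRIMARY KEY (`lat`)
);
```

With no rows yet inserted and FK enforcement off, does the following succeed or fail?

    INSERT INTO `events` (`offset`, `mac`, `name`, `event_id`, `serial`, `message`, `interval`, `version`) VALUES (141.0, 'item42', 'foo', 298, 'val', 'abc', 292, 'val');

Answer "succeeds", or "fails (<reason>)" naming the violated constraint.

NOT NULL columns: event_id is supplied; name is supplied; offset is supplied; serial is supplied; version is supplied.
CHECK constraints: 'item42' satisfies (mac <> ''); 'foo' satisfies (length(name) <= 255); 298 satisfies (event_id > 0); 'val' satisfies (length(version) <= 10).
No constraint is violated.

succeeds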